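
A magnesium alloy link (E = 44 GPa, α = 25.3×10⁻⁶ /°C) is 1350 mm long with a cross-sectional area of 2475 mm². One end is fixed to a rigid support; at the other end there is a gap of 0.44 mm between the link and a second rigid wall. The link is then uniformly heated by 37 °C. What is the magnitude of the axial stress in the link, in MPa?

σ ≈ 26.8 MPa (compressive)

Unrestrained expansion: δ_free = αΔT L = 25.3×10⁻⁶ × 37 × 1350 = 1.264 mm.
This exceeds the 0.44 mm gap, so the wall pushes back. The portion of expansion that must be recovered elastically is δ_free − gap = 1.264 − 0.44 = 0.8237 mm.
So σ = E(δ_free − g)/L = 44×10³ × 0.8237/1350 = 26.85 MPa.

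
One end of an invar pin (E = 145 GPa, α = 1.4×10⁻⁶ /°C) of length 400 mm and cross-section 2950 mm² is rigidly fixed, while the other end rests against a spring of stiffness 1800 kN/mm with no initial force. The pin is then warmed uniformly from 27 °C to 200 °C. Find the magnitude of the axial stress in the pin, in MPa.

The unrestrained thermal change is αΔT L = 1.4×10⁻⁶ × 173 × 400 = 0.09688 mm.
Let P be the compressive force at the spring. The pin shortens elastically by PL/(AE) and the spring compresses by P/k; together these equal δ_free.
P [ L/(AE) + 1/k ] = δ_free → P [ 400/(2950×145×10³) + 1/(1800×10³) ] = 0.09688.
P = 0.09688 / 1.491×10⁻⁶ = 64990 N.
σ = P/A = 64990/2950 = 22.03 MPa.

σ ≈ 22 MPa (compressive)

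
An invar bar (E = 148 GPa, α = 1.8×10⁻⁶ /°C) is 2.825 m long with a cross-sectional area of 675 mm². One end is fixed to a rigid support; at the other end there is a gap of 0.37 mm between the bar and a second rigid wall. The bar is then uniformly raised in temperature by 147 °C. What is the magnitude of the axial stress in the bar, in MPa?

Unrestrained expansion: δ_free = αΔT L = 1.8×10⁻⁶ × 147 × 2825 = 0.7475 mm.
The gap closes (δ_free > 0.37 mm) and the wall then resists a further 0.7475 − 0.37 = 0.3775 mm of expansion.
Compatibility: PL/(AE) = 0.3775 mm, so σ = P/A = E × (0.3775/2825) = 19.78 MPa.

σ ≈ 19.8 MPa (compressive)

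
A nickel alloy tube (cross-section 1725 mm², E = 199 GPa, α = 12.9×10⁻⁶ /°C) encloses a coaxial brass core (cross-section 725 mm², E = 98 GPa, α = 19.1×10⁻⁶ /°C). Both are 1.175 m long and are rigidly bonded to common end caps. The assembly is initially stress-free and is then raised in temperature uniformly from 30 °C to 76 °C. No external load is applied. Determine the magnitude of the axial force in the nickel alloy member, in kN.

The brass has the larger α, so on heating it would change length more than the nickel alloy if both were free. The rigid plates force a common final length, so the brass is put into compression and the nickel alloy into tension, with equal and opposite forces P (no external load).
Setting the final lengths equal and cancelling L: (α₁ − α₂)ΔT = P/(A₁E₁) + P/(A₂E₂).
|α₁ − α₂|·ΔT = 6.2×10⁻⁶ × 46 = 0.0002852.
1/(A₁E₁) + 1/(A₂E₂) = 1/(1725×199×10³) + 1/(725×98×10³) = 1.699×10⁻⁸ N⁻¹.
So P = 0.0002852 / 1.699×10⁻⁸ = 16.79 kN.

P ≈ 16.8 kN (tensile in the nickel alloy)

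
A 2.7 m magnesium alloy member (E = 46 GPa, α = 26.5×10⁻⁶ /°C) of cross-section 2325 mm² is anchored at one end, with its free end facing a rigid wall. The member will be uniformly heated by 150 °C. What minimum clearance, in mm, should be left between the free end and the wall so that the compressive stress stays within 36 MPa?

g ≈ 8.62 mm

Free expansion if unrestrained: δ_free = αΔT L = 26.5×10⁻⁶ × 150 × 2700 = 10.73 mm.
At the allowable stress the elastic shortening the wall may impose is σL/E = 36 × 2700 / (46×10³) = 2.113 mm.
The gap must absorb the remainder: g_min = 10.73 − 2.113 = 8.619 mm.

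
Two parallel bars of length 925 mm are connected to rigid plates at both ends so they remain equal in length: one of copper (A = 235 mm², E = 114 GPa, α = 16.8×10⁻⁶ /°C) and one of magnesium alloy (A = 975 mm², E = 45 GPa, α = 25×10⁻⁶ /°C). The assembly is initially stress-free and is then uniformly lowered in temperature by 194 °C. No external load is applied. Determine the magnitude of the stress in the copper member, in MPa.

The magnesium alloy has the larger α, so on cooling it would change length more than the copper if both were free. The rigid plates force a common final length, so the magnesium alloy is put into tension and the copper into compression, with equal and opposite forces P (no external load).
Equating the net (thermal + elastic) strains gives |α₁ − α₂|·ΔT = P·[1/(A₁E₁) + 1/(A₂E₂)].
|α₁ − α₂|·ΔT = 8.2×10⁻⁶ × 194 = 0.001591.
1/(A₁E₁) + 1/(A₂E₂) = 1/(235×114×10³) + 1/(975×45×10³) = 6.012×10⁻⁸ N⁻¹.
P = 0.001591 / 6.012×10⁻⁸ = 26460 N = 26.46 kN.
σ_{copper} = P/A₁ = 26460/235 = 112.6 MPa, compressive.

σ ≈ 113 MPa (compressive)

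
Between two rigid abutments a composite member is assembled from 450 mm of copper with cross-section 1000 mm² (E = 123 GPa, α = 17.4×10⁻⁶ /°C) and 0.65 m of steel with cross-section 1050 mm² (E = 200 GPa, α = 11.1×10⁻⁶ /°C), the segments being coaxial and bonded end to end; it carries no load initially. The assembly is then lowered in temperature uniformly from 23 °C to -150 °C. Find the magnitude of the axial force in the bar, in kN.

P ≈ 385 kN (tensile)

With the walls removed the bar would change length by δ_free = Σ αᵢΔT Lᵢ = 17.4×10⁻⁶×173×450 + 11.1×10⁻⁶×173×650 = 2.603 mm.
The rigid supports impose zero overall length change; the single axial force P common to all segments must satisfy P Σ Lᵢ/(AᵢEᵢ) = δ_free.
The series flexibility is Σ Lᵢ/(AᵢEᵢ) = 450/(1000×123×10³) + 650/(1050×200×10³) = 6.754×10⁻⁶ mm/N.
So P = 2.603 / 6.754×10⁻⁶ = 385.4 kN, tensile.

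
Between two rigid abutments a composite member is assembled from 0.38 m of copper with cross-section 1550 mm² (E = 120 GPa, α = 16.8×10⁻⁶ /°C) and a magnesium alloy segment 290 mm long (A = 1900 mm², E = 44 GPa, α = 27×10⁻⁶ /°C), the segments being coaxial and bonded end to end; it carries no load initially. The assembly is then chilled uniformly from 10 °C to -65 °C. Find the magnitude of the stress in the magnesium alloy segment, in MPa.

σ ≈ 102 MPa (tensile)

Free thermal contraction of the whole bar: Σ αᵢΔT Lᵢ = 16.8×10⁻⁶×75×380 + 27×10⁻⁶×75×290 = 1.066 mm.
Since the ends are fixed, an axial force P builds up, equal in every segment, with P · Σ Lᵢ/(AᵢEᵢ) = δ_free.
Σ Lᵢ/(AᵢEᵢ) = 380/(1550×120×10³) + 290/(1900×44×10³) = 5.512×10⁻⁶ mm/N.
So P = 1.066 / 5.512×10⁻⁶ = 193.4 kN, tensile.
σ_{magnesium alloy} = P / A = 193400 / 1900 = 101.8 MPa.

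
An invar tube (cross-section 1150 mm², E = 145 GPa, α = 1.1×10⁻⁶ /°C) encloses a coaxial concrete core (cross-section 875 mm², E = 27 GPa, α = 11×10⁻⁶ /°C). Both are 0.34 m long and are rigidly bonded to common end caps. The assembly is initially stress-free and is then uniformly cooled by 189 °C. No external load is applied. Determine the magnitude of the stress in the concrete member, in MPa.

Both members must finish at the same length. With the larger α, the concrete tends to over-contract; the plates restrain it, putting the concrete in tension and the invar in compression. With no external load the two internal forces are equal and opposite, magnitude P.
Compatibility of the two members (thermal + elastic change equal): (α₁ − α₂)ΔT = P·[1/(A₁E₁) + 1/(A₂E₂)].
|α₁ − α₂|·ΔT = 9.9×10⁻⁶ × 189 = 0.001871.
1/(A₁E₁) + 1/(A₂E₂) = 1/(1150×145×10³) + 1/(875×27×10³) = 4.833×10⁻⁸ N⁻¹.
P = 0.001871 / 4.833×10⁻⁸ = 38720 N = 38.72 kN.
σ_{concrete} = P/A₂ = 38720/875 = 44.25 MPa, tensile.

σ ≈ 44.3 MPa (tensile)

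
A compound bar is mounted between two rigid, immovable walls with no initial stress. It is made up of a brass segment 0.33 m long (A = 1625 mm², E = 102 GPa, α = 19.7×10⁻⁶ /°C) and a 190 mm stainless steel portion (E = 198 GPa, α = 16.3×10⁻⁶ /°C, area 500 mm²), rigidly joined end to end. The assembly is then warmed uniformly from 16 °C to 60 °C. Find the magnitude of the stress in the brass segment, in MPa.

With the walls removed the bar would change length by δ_free = Σ αᵢΔT Lᵢ = 19.7×10⁻⁶×44×330 + 16.3×10⁻⁶×44×190 = 0.4223 mm.
The walls prevent any net length change, so an axial force P (same in every segment) develops. Compatibility: P · Σ Lᵢ/(AᵢEᵢ) = δ_free.
Σ Lᵢ/(AᵢEᵢ) = 330/(1625×102×10³) + 190/(500×198×10³) = 3.91×10⁻⁶ mm/N.
So P = 0.4223 / 3.91×10⁻⁶ = 108 kN, compressive.
σ_{brass} = P / A = 108000 / 1625 = 66.46 MPa.

σ ≈ 66.5 MPa (compressive)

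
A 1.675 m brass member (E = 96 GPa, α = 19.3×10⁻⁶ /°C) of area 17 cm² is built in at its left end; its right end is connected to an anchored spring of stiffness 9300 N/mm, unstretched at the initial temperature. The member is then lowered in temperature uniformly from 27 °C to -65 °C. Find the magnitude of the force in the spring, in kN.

If the spring were absent the member would shorten by αΔT L = 19.3×10⁻⁶ × 92 × 1675 = 2.974 mm.
Let P be the tensile force in the spring. The member extends elastically by PL/(AE) and the spring stretches by P/k; together these equal δ_free.
So P = δ_free / [L/(AE) + 1/k] = 2.974 / [ 1675/(1700×96×10³) + 1/(9300) ].
P = 2.974 / 0.0001178 = 25250 N.

P ≈ 25.2 kN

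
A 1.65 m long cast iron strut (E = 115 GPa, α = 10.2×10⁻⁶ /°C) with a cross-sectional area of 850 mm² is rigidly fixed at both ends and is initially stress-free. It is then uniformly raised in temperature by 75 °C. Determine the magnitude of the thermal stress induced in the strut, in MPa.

The supports are rigid, so the total axial strain is zero. The restrained thermal strain is ε = αΔT = 10.2×10⁻⁶ × 75 = 765×10⁻⁶.
The stress required to suppress this strain is σ = Eε = 115×10³ × 765×10⁻⁶ = 87.98 MPa, compressive since the strut is trying to expand.

σ ≈ 88 MPa (compressive)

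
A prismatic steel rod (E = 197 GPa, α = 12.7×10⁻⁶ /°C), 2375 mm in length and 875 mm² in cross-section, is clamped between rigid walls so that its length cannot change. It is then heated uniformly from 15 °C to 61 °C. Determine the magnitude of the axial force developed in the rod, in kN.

P ≈ 101 kN (compressive)

Full restraint means ε = 0, so the stress is σ = EαΔT = 197×10³ × 12.7×10⁻⁶ × 46 = 115.1 MPa.
Then P = σA = 115.1 × 875 mm² = 100.7 kN, compressive.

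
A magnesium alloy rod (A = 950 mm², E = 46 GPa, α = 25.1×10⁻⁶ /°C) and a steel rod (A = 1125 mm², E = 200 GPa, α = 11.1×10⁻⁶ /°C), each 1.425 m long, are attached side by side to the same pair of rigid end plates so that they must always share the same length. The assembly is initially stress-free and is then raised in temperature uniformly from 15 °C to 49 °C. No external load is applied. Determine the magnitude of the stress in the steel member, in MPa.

Equilibrium of a rigid end plate with no external load gives equal and opposite internal forces ±P in the two members. Since α_{magnesium alloy} > α_{steel}, heating drives the magnesium alloy into compression and the steel into tension.
Compatibility of the two members (thermal + elastic change equal): (α₁ − α₂)ΔT = P·[1/(A₁E₁) + 1/(A₂E₂)].
|α₁ − α₂|·ΔT = 14×10⁻⁶ × 34 = 0.000476.
1/(A₁E₁) + 1/(A₂E₂) = 1/(950×46×10³) + 1/(1125×200×10³) = 2.733×10⁻⁸ N⁻¹.
P = 0.000476 / 2.733×10⁻⁸ = 17420 N = 17.42 kN.
σ_{steel} = P/A₂ = 17420/1125 = 15.48 MPa, tensile.

σ ≈ 15.5 MPa (tensile)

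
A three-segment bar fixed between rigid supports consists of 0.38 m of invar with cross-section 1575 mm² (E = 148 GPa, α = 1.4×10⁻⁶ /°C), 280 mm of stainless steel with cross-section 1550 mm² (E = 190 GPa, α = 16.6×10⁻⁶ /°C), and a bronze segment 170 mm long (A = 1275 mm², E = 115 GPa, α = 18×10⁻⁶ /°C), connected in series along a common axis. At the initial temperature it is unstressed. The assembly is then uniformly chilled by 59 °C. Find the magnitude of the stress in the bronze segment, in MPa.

σ ≈ 102 MPa (tensile)

Free thermal contraction of the whole bar: Σ αᵢΔT Lᵢ = 1.4×10⁻⁶×59×380 + 16.6×10⁻⁶×59×280 + 18×10⁻⁶×59×170 = 0.4862 mm.
Since the ends are fixed, an axial force P builds up, equal in every segment, with P · Σ Lᵢ/(AᵢEᵢ) = δ_free.
Σ Lᵢ/(AᵢEᵢ) = 380/(1575×148×10³) + 280/(1550×190×10³) + 170/(1275×115×10³) = 3.74×10⁻⁶ mm/N.
So P = 0.4862 / 3.74×10⁻⁶ = 130 kN, tensile.
σ_{bronze} = P / A = 130000 / 1275 = 101.9 MPa.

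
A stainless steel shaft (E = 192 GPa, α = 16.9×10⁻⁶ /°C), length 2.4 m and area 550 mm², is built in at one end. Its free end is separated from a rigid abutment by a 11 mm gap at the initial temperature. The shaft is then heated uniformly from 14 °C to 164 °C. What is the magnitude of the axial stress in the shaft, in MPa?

Free thermal elongation = αΔT L = 16.9×10⁻⁶ × 150 × 2400 = 6.084 mm.
Since δ_free = 6.08 mm is less than the 11 mm gap, the shaft never touches the wall. No axial force develops.

σ ≈ 0 MPa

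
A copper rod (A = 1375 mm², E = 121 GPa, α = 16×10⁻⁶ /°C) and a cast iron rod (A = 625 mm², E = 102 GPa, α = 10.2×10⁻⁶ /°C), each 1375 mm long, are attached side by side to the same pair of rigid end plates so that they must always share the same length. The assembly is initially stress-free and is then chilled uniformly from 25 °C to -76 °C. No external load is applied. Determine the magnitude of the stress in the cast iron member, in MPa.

σ ≈ 43.2 MPa (compressive)

Both members must finish at the same length. With the larger α, the copper tends to over-contract; the plates restrain it, putting the copper in tension and the cast iron in compression. With no external load the two internal forces are equal and opposite, magnitude P.
Setting the final lengths equal and cancelling L: (α₁ − α₂)ΔT = P/(A₁E₁) + P/(A₂E₂).
|α₁ − α₂|·ΔT = 5.8×10⁻⁶ × 101 = 0.0005858.
1/(A₁E₁) + 1/(A₂E₂) = 1/(1375×121×10³) + 1/(625×102×10³) = 2.17×10⁻⁸ N⁻¹.
So P = 0.0005858 / 2.17×10⁻⁸ = 27 kN.
σ_{cast iron} = P/A₂ = 27000/625 = 43.2 MPa, compressive.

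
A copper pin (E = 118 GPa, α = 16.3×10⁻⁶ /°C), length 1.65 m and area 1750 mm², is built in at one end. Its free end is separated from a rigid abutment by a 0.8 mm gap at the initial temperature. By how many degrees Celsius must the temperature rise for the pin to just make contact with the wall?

The gap closes when αΔT L = 0.8 mm, since the pin is still unstressed at that instant.
ΔT = 0.8 / (16.3×10⁻⁶ × 1650) = 29.75 °C.

ΔT ≈ 29.7 °C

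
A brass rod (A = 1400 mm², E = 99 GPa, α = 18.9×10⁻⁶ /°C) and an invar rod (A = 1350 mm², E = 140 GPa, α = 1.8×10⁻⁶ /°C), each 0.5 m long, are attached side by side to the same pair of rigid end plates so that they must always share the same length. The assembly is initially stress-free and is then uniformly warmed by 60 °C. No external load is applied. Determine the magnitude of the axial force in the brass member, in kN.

P ≈ 82 kN (compressive in the brass)

Equilibrium of a rigid end plate with no external load gives equal and opposite internal forces ±P in the two members. Since α_{brass} > α_{invar}, heating drives the brass into compression and the invar into tension.
Compatibility of the two members (thermal + elastic change equal): (α₁ − α₂)ΔT = P·[1/(A₁E₁) + 1/(A₂E₂)].
|α₁ − α₂|·ΔT = 17.1×10⁻⁶ × 60 = 0.001026.
1/(A₁E₁) + 1/(A₂E₂) = 1/(1400×99×10³) + 1/(1350×140×10³) = 1.251×10⁻⁸ N⁻¹.
So P = 0.001026 / 1.251×10⁻⁸ = 82.04 kN.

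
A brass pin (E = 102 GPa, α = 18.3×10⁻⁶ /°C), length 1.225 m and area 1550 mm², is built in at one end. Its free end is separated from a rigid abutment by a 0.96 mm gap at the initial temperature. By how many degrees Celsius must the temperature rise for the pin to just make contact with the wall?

ΔT ≈ 42.8 °C

The gap closes when αΔT L = 0.96 mm, since the pin is still unstressed at that instant.
So ΔT = g/(αL) = 0.96/(18.3×10⁻⁶ × 1225) = 42.82 °C.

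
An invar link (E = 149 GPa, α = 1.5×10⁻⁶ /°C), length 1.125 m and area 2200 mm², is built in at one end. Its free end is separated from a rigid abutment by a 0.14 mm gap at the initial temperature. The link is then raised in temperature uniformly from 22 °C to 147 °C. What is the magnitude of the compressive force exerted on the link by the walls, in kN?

P ≈ 20.7 kN

Unrestrained expansion: δ_free = αΔT L = 1.5×10⁻⁶ × 125 × 1125 = 0.2109 mm.
The gap closes (δ_free > 0.14 mm) and the wall then resists a further 0.2109 − 0.14 = 0.07094 mm of expansion.
So σ = E(δ_free − g)/L = 149×10³ × 0.07094/1125 = 9.395 MPa.
P = σA = 9.395 × 2200 = 20.67 kN.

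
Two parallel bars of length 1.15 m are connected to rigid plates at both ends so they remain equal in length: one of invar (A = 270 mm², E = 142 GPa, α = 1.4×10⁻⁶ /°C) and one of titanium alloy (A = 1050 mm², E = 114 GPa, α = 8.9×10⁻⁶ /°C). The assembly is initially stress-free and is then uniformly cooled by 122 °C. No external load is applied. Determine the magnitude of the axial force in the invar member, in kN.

Both members must finish at the same length. With the larger α, the titanium alloy tends to over-contract; the plates restrain it, putting the titanium alloy in tension and the invar in compression. With no external load the two internal forces are equal and opposite, magnitude P.
Equating the net (thermal + elastic) strains gives |α₁ − α₂|·ΔT = P·[1/(A₁E₁) + 1/(A₂E₂)].
|α₁ − α₂|·ΔT = 7.5×10⁻⁶ × 122 = 0.000915.
1/(A₁E₁) + 1/(A₂E₂) = 1/(270×142×10³) + 1/(1050×114×10³) = 3.444×10⁻⁸ N⁻¹.
So P = 0.000915 / 3.444×10⁻⁸ = 26.57 kN.

P ≈ 26.6 kN (compressive in the invar)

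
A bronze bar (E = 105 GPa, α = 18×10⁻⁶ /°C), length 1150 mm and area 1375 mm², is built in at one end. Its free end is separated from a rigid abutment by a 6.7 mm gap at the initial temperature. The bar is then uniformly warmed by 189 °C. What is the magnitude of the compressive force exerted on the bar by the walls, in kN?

P ≈ 0 kN

Unrestrained expansion: δ_free = αΔT L = 18×10⁻⁶ × 189 × 1150 = 3.912 mm.
Since δ_free = 3.91 mm is less than the 6.7 mm gap, the bar never touches the wall. No axial force develops.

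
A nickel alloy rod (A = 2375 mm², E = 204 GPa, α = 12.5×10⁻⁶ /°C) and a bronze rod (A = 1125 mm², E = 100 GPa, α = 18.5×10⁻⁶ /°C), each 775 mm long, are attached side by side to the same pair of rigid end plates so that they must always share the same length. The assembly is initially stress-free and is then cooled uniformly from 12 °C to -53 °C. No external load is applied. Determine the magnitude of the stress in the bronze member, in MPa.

The bronze has the larger α, so on cooling it would change length more than the nickel alloy if both were free. The rigid plates force a common final length, so the bronze is put into tension and the nickel alloy into compression, with equal and opposite forces P (no external load).
Compatibility of the two members (thermal + elastic change equal): (α₁ − α₂)ΔT = P·[1/(A₁E₁) + 1/(A₂E₂)].
|α₁ − α₂|·ΔT = 6×10⁻⁶ × 65 = 0.00039.
1/(A₁E₁) + 1/(A₂E₂) = 1/(2375×204×10³) + 1/(1125×100×10³) = 1.095×10⁻⁸ N⁻¹.
So P = 0.00039 / 1.095×10⁻⁸ = 35.61 kN.
σ_{bronze} = P/A₂ = 35610/1125 = 31.65 MPa, tensile.

σ ≈ 31.7 MPa (tensile)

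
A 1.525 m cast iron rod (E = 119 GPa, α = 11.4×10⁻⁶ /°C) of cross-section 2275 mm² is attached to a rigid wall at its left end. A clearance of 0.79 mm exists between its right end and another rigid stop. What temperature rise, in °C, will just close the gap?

The gap closes when αΔT L = 0.79 mm, since the rod is still unstressed at that instant.
So ΔT = g/(αL) = 0.79/(11.4×10⁻⁶ × 1525) = 45.44 °C.

ΔT ≈ 45.4 °C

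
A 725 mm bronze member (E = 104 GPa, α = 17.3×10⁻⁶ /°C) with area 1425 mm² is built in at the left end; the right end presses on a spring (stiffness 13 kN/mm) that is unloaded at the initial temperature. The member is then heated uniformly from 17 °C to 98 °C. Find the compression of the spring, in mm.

δ ≈ 0.955 mm

The unrestrained thermal change is αΔT L = 17.3×10⁻⁶ × 81 × 725 = 1.016 mm.
Let P be the compressive force at the spring. The member shortens elastically by PL/(AE) and the spring compresses by P/k; together these equal δ_free.
So P = δ_free / [L/(AE) + 1/k] = 1.016 / [ 725/(1425×104×10³) + 1/(13×10³) ].
P = 1.016 / 8.182×10⁻⁵ = 12420 N.
Spring compression = P/k = 12420/(13×10³) = 0.9552 mm.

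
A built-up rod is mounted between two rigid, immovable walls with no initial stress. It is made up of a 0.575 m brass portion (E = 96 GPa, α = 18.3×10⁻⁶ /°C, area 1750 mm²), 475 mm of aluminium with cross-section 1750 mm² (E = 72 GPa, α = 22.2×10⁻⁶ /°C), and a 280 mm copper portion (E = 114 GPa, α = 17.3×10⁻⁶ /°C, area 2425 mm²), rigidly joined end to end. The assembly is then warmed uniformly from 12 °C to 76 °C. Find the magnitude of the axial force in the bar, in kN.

P ≈ 202 kN (compressive)

Free thermal expansion of the whole bar: Σ αᵢΔT Lᵢ = 18.3×10⁻⁶×64×575 + 22.2×10⁻⁶×64×475 + 17.3×10⁻⁶×64×280 = 1.658 mm.
The rigid supports impose zero overall length change; the single axial force P common to all segments must satisfy P Σ Lᵢ/(AᵢEᵢ) = δ_free.
The series flexibility is Σ Lᵢ/(AᵢEᵢ) = 575/(1750×96×10³) + 475/(1750×72×10³) + 280/(2425×114×10³) = 8.205×10⁻⁶ mm/N.
P = 1.658 / 8.205×10⁻⁶ = 202100 N = 202.1 kN, compressive.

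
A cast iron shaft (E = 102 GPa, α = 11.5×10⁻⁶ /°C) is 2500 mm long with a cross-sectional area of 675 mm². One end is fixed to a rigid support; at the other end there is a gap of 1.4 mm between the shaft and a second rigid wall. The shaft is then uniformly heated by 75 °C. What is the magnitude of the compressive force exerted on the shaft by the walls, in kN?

P ≈ 20.8 kN

Free thermal elongation = αΔT L = 11.5×10⁻⁶ × 75 × 2500 = 2.156 mm.
The gap closes (δ_free > 1.4 mm) and the wall then resists a further 2.156 − 1.4 = 0.7563 mm of expansion.
So σ = E(δ_free − g)/L = 102×10³ × 0.7563/2500 = 30.86 MPa.
Force on the wall = σA = 30.86 × 675 mm² = 20.83 kN.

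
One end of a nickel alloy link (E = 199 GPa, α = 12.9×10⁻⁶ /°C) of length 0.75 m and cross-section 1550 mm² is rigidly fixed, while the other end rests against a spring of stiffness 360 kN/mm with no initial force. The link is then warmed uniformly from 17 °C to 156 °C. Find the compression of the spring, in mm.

If the spring were absent the link would lengthen by αΔT L = 12.9×10⁻⁶ × 139 × 750 = 1.345 mm.
Let P be the compressive force at the spring. The link shortens elastically by PL/(AE) and the spring compresses by P/k; together these equal δ_free.
So P = δ_free / [L/(AE) + 1/k] = 1.345 / [ 750/(1550×199×10³) + 1/(360×10³) ].
P = 1.345 / 5.209×10⁻⁶ = 258200 N.
Spring compression = P/k = 258200/(360×10³) = 0.7171 mm.

δ ≈ 0.717 mm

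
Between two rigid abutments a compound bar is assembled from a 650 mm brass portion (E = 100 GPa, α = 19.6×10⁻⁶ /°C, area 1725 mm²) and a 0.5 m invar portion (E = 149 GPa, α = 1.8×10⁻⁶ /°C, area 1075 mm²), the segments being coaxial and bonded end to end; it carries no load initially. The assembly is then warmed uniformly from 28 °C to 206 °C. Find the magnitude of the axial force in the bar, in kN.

P ≈ 352 kN (compressive)

With the walls removed the bar would change length by δ_free = Σ αᵢΔT Lᵢ = 19.6×10⁻⁶×178×650 + 1.8×10⁻⁶×178×500 = 2.428 mm.
Since the ends are fixed, an axial force P builds up, equal in every segment, with P · Σ Lᵢ/(AᵢEᵢ) = δ_free.
Σ Lᵢ/(AᵢEᵢ) = 650/(1725×100×10³) + 500/(1075×149×10³) = 6.89×10⁻⁶ mm/N.
P = 2.428 / 6.89×10⁻⁶ = 352400 N = 352.4 kN, compressive.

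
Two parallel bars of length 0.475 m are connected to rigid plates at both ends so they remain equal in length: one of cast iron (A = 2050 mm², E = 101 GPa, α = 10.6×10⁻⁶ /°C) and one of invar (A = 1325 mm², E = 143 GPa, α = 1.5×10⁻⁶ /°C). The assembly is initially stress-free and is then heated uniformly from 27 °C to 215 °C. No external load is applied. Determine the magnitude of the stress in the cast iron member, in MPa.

The cast iron has the larger α, so on heating it would change length more than the invar if both were free. The rigid plates force a common final length, so the cast iron is put into compression and the invar into tension, with equal and opposite forces P (no external load).
Compatibility of the two members (thermal + elastic change equal): (α₁ − α₂)ΔT = P·[1/(A₁E₁) + 1/(A₂E₂)].
|α₁ − α₂|·ΔT = 9.1×10⁻⁶ × 188 = 0.001711.
1/(A₁E₁) + 1/(A₂E₂) = 1/(2050×101×10³) + 1/(1325×143×10³) = 1.011×10⁻⁸ N⁻¹.
So P = 0.001711 / 1.011×10⁻⁸ = 169.3 kN.
σ_{cast iron} = P/A₁ = 169300/2050 = 82.57 MPa, compressive.

σ ≈ 82.6 MPa (compressive)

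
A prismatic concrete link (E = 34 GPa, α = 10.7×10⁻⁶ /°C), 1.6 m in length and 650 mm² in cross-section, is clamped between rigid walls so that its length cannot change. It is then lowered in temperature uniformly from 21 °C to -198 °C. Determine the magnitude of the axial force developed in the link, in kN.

P ≈ 51.8 kN (tensile)

With zero net strain, σ = E·αΔT = 34 GPa × 10.7×10⁻⁶ × 219 = 79.67 MPa.
P = AEαΔT = 650 × 34×10³ × 10.7×10⁻⁶ × 219 = 51.79 kN (tensile).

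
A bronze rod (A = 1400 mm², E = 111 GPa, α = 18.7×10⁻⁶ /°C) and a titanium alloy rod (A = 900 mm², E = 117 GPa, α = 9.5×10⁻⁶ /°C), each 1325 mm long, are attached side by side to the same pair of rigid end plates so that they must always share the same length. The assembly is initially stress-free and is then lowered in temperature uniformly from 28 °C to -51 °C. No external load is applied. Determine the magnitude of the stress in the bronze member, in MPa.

σ ≈ 32.6 MPa (tensile)

Both members must finish at the same length. With the larger α, the bronze tends to over-contract; the plates restrain it, putting the bronze in tension and the titanium alloy in compression. With no external load the two internal forces are equal and opposite, magnitude P.
Setting the final lengths equal and cancelling L: (α₁ − α₂)ΔT = P/(A₁E₁) + P/(A₂E₂).
|α₁ − α₂|·ΔT = 9.2×10⁻⁶ × 79 = 0.0007268.
1/(A₁E₁) + 1/(A₂E₂) = 1/(1400×111×10³) + 1/(900×117×10³) = 1.593×10⁻⁸ N⁻¹.
So P = 0.0007268 / 1.593×10⁻⁸ = 45.62 kN.
σ_{bronze} = P/A₁ = 45620/1400 = 32.59 MPa, tensile.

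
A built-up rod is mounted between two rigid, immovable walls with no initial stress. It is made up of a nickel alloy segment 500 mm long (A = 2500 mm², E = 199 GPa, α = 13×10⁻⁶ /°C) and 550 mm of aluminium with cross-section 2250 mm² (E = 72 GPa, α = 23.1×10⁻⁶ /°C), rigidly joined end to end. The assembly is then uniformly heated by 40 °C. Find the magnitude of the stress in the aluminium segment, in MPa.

With the walls removed the bar would change length by δ_free = Σ αᵢΔT Lᵢ = 13×10⁻⁶×40×500 + 23.1×10⁻⁶×40×550 = 0.7682 mm.
The rigid supports impose zero overall length change; the single axial force P common to all segments must satisfy P Σ Lᵢ/(AᵢEᵢ) = δ_free.
Σ Lᵢ/(AᵢEᵢ) = 500/(2500×199×10³) + 550/(2250×72×10³) = 4.4×10⁻⁶ mm/N.
Hence P = δ_free / Σ(L/AE) = 0.7682/4.4×10⁻⁶ = 174.6 kN (compressive).
σ_{aluminium} = P / A = 174600 / 2250 = 77.59 MPa.

σ ≈ 77.6 MPa (compressive)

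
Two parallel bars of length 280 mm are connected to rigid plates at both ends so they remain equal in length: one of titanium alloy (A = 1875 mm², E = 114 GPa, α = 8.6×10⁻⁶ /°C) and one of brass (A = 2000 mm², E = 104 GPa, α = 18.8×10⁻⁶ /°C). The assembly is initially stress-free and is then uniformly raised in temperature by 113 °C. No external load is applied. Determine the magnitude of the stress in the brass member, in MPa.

Equilibrium of a rigid end plate with no external load gives equal and opposite internal forces ±P in the two members. Since α_{brass} > α_{titanium alloy}, heating drives the brass into compression and the titanium alloy into tension.
Setting the final lengths equal and cancelling L: (α₁ − α₂)ΔT = P/(A₁E₁) + P/(A₂E₂).
|α₁ − α₂|·ΔT = 10.2×10⁻⁶ × 113 = 0.001153.
1/(A₁E₁) + 1/(A₂E₂) = 1/(1875×114×10³) + 1/(2000×104×10³) = 9.486×10⁻⁹ N⁻¹.
P = 0.001153 / 9.486×10⁻⁹ = 121500 N = 121.5 kN.
σ_{brass} = P/A₂ = 121500/2000 = 60.75 MPa, compressive.

σ ≈ 60.8 MPa (compressive)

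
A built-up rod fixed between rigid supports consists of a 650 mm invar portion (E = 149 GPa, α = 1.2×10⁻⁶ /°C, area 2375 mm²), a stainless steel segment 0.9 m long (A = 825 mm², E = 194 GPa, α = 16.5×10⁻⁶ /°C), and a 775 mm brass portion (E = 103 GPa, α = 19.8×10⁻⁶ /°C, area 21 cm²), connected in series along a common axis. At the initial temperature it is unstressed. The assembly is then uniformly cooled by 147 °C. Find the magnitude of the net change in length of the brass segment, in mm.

With the walls removed the bar would change length by δ_free = Σ αᵢΔT Lᵢ = 1.2×10⁻⁶×147×650 + 16.5×10⁻⁶×147×900 + 19.8×10⁻⁶×147×775 = 4.553 mm.
The walls prevent any net length change, so an axial force P (same in every segment) develops. Compatibility: P · Σ Lᵢ/(AᵢEᵢ) = δ_free.
The series flexibility is Σ Lᵢ/(AᵢEᵢ) = 650/(2375×149×10³) + 900/(825×194×10³) + 775/(2100×103×10³) = 1.104×10⁻⁵ mm/N.
Hence P = δ_free / Σ(L/AE) = 4.553/1.104×10⁻⁵ = 412.3 kN (tensile).
For the brass segment, free thermal change = 19.8×10⁻⁶×147×775 = 2.256 mm and elastic change from P = 412300×775/(2100×103×10³) = 1.477 mm; these oppose, so the net change is 0.778 mm (segment shortens).

|ΔL| ≈ 0.778 mm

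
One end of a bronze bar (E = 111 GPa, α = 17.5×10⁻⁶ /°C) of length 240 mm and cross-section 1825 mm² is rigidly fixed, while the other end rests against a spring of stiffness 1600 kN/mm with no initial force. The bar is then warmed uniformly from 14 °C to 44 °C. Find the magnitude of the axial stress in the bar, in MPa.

If the spring were absent the bar would lengthen by αΔT L = 17.5×10⁻⁶ × 30 × 240 = 0.126 mm.
With a force P in the spring, the elastic change of the bar is PL/(AE) and that of the spring is P/k; compatibility requires their sum to equal δ_free.
P [ L/(AE) + 1/k ] = δ_free → P [ 240/(1825×111×10³) + 1/(1600×10³) ] = 0.126.
P = 0.126 / 1.81×10⁻⁶ = 69620 N.
σ = P/A = 69620/1825 = 38.15 MPa.

σ ≈ 38.1 MPa (compressive)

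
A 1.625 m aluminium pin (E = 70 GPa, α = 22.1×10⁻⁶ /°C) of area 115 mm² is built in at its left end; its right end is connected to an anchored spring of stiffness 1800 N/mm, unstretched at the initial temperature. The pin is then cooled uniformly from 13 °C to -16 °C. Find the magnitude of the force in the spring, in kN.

P ≈ 1.38 kN

The unrestrained thermal change is αΔT L = 22.1×10⁻⁶ × 29 × 1625 = 1.041 mm.
Let P be the tensile force in the spring. The pin extends elastically by PL/(AE) and the spring stretches by P/k; together these equal δ_free.
So P = δ_free / [L/(AE) + 1/k] = 1.041 / [ 1625/(115×70×10³) + 1/(1800) ].
P = 1.041 / 0.0007574 = 1375 N.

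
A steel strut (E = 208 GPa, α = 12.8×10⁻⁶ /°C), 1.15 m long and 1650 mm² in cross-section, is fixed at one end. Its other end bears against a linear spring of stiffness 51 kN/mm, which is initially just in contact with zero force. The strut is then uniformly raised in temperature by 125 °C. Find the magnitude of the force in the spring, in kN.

The unrestrained thermal change is αΔT L = 12.8×10⁻⁶ × 125 × 1150 = 1.84 mm.
Let P be the compressive force at the spring. The strut shortens elastically by PL/(AE) and the spring compresses by P/k; together these equal δ_free.
So P = δ_free / [L/(AE) + 1/k] = 1.84 / [ 1150/(1650×208×10³) + 1/(51×10³) ].
P = 1.84 / 2.296×10⁻⁵ = 80140 N.

P ≈ 80.1 kN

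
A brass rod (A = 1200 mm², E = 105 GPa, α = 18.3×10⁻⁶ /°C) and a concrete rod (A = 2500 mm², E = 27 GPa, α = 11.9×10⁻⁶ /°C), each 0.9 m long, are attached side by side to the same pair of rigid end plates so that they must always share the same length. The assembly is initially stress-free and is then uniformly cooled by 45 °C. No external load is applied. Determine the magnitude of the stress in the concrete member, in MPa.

Equilibrium of a rigid end plate with no external load gives equal and opposite internal forces ±P in the two members. Since α_{brass} > α_{concrete}, cooling drives the brass into tension and the concrete into compression.
Setting the final lengths equal and cancelling L: (α₁ − α₂)ΔT = P/(A₁E₁) + P/(A₂E₂).
|α₁ − α₂|·ΔT = 6.4×10⁻⁶ × 45 = 0.000288.
1/(A₁E₁) + 1/(A₂E₂) = 1/(1200×105×10³) + 1/(2500×27×10³) = 2.275×10⁻⁸ N⁻¹.
P = 0.000288 / 2.275×10⁻⁸ = 12660 N = 12.66 kN.
σ_{concrete} = P/A₂ = 12660/2500 = 5.063 MPa, compressive.

σ ≈ 5.06 MPa (compressive)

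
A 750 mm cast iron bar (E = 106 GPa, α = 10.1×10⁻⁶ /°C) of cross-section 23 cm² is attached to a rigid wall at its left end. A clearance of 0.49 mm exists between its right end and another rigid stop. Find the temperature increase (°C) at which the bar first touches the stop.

ΔT ≈ 64.7 °C

The gap closes when αΔT L = 0.49 mm, since the bar is still unstressed at that instant.
ΔT = 0.49 / (10.1×10⁻⁶ × 750) = 64.69 °C.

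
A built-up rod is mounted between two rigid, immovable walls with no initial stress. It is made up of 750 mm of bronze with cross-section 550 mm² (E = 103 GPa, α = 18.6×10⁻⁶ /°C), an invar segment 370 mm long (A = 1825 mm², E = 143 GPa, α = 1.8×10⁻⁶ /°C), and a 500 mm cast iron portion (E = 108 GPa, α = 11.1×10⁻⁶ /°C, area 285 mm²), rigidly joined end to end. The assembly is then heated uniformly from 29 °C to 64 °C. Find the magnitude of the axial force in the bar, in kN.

P ≈ 22.8 kN (compressive)

If the supports were absent, the total length change would be Σ αᵢΔT Lᵢ = 18.6×10⁻⁶×35×750 + 1.8×10⁻⁶×35×370 + 11.1×10⁻⁶×35×500 = 0.7058 mm.
The rigid supports impose zero overall length change; the single axial force P common to all segments must satisfy P Σ Lᵢ/(AᵢEᵢ) = δ_free.
The series flexibility is Σ Lᵢ/(AᵢEᵢ) = 750/(550×103×10³) + 370/(1825×143×10³) + 500/(285×108×10³) = 3.09×10⁻⁵ mm/N.
P = 0.7058 / 3.09×10⁻⁵ = 22840 N = 22.84 kN, compressive.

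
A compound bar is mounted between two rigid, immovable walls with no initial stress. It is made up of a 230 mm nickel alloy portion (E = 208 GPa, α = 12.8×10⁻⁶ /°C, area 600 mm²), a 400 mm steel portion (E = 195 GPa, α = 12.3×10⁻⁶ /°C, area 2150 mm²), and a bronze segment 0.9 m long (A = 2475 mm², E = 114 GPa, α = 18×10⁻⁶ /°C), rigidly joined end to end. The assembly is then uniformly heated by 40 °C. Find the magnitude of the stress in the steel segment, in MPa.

σ ≈ 74.8 MPa (compressive)

Free thermal expansion of the whole bar: Σ αᵢΔT Lᵢ = 12.8×10⁻⁶×40×230 + 12.3×10⁻⁶×40×400 + 18×10⁻⁶×40×900 = 0.9626 mm.
The walls prevent any net length change, so an axial force P (same in every segment) develops. Compatibility: P · Σ Lᵢ/(AᵢEᵢ) = δ_free.
Σ Lᵢ/(AᵢEᵢ) = 230/(600×208×10³) + 400/(2150×195×10³) + 900/(2475×114×10³) = 5.987×10⁻⁶ mm/N.
Hence P = δ_free / Σ(L/AE) = 0.9626/5.987×10⁻⁶ = 160.8 kN (compressive).
σ_{steel} = P / A = 160800 / 2150 = 74.78 MPa.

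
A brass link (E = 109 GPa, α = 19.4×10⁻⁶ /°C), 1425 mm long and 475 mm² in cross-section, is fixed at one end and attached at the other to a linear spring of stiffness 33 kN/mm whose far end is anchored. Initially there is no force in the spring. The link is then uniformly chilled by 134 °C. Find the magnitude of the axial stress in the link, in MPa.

σ ≈ 135 MPa (tensile)

Free thermal contraction: δ_free = αΔT L = 19.4×10⁻⁶ × 134 × 1425 = 3.704 mm.
With a force P in the spring, the elastic change of the link is PL/(AE) and that of the spring is P/k; compatibility requires their sum to equal δ_free.
P [ L/(AE) + 1/k ] = δ_free → P [ 1425/(475×109×10³) + 1/(33×10³) ] = 3.704.
P = 3.704 / 5.783×10⁻⁵ = 64060 N.
σ = P/A = 64060/475 = 134.9 MPa.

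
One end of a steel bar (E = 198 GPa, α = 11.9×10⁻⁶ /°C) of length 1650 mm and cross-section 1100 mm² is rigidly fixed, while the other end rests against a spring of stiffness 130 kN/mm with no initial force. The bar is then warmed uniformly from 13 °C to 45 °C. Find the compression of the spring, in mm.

Free thermal expansion: δ_free = αΔT L = 11.9×10⁻⁶ × 32 × 1650 = 0.6283 mm.
With a force P in the spring, the elastic change of the bar is PL/(AE) and that of the spring is P/k; compatibility requires their sum to equal δ_free.
So P = δ_free / [L/(AE) + 1/k] = 0.6283 / [ 1650/(1100×198×10³) + 1/(130×10³) ].
P = 0.6283 / 1.527×10⁻⁵ = 41150 N.
Spring compression = P/k = 41150/(130×10³) = 0.3166 mm.

δ ≈ 0.317 mm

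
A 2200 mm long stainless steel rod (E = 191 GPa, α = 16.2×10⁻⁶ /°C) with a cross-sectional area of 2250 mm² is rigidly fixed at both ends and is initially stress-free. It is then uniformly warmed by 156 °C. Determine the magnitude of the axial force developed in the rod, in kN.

Full restraint means ε = 0, so the stress is σ = EαΔT = 191×10³ × 16.2×10⁻⁶ × 156 = 482.7 MPa.
Axial force P = σA = 482.7 × 2250 = 1.086×10⁶ N = 1086 kN, compressive.

P ≈ 1090 kN (compressive)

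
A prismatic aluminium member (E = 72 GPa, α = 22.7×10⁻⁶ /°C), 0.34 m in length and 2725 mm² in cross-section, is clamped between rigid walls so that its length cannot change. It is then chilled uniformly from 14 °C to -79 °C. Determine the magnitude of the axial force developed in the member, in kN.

P ≈ 414 kN (tensile)

With zero net strain, σ = E·αΔT = 72 GPa × 22.7×10⁻⁶ × 93 = 152 MPa.
Then P = σA = 152 × 2725 mm² = 414.2 kN, tensile.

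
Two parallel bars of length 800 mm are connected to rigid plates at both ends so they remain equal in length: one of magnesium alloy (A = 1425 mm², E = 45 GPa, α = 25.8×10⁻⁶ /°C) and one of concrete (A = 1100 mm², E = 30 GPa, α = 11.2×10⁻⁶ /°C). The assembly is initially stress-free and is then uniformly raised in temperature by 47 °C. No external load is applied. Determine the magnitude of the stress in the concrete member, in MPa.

σ ≈ 13.6 MPa (tensile)

The magnesium alloy has the larger α, so on heating it would change length more than the concrete if both were free. The rigid plates force a common final length, so the magnesium alloy is put into compression and the concrete into tension, with equal and opposite forces P (no external load).
Setting the final lengths equal and cancelling L: (α₁ − α₂)ΔT = P/(A₁E₁) + P/(A₂E₂).
|α₁ − α₂|·ΔT = 14.6×10⁻⁶ × 47 = 0.0006862.
1/(A₁E₁) + 1/(A₂E₂) = 1/(1425×45×10³) + 1/(1100×30×10³) = 4.59×10⁻⁸ N⁻¹.
P = 0.0006862 / 4.59×10⁻⁸ = 14950 N = 14.95 kN.
σ_{concrete} = P/A₂ = 14950/1100 = 13.59 MPa, tensile.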